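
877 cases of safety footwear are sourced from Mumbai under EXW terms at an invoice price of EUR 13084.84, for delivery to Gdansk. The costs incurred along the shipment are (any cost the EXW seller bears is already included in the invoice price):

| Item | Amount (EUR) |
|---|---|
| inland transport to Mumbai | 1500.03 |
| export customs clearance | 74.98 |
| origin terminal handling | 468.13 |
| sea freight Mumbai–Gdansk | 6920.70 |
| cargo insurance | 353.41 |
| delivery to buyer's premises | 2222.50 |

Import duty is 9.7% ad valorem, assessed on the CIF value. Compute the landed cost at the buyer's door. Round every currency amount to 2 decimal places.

Total landed cost: EUR 26797.59

EXW: the seller makes goods available at their premises; the buyer bears all onward costs.
CIF value = EXW price + inland to port + export clearance + origin terminal + freight + insurance = 13084.84 + 1500.03 + 74.98 + 468.13 + 6920.70 + 353.41 = 22402.09
Import duty = 22402.09 × 9.7% = 2173.00
Buyer bears: inland to port 1500.03 + export clearance 74.98 + origin terminal 468.13 + freight 6920.70 + insurance 353.41 + delivery 2222.50 + duty 2173.00 = 13712.75
Landed cost = invoice 13084.84 + 13712.75 = 26797.59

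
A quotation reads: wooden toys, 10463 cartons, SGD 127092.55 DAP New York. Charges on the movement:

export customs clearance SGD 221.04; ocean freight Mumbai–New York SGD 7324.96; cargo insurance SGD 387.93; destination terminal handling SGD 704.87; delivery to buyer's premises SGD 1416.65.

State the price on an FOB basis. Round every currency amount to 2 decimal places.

FOB price: SGD 117258.14

Not relevant to the conversion: export clearance — on the seller under both DAP and FOB; already in the DAP price and stays in the FOB price.
From DAP to FOB, the seller no longer bears: freight, insurance, destination terminal, delivery.
FOB price = 127092.55 − 7324.96 − 387.93 − 704.87 − 1416.65 = 117258.14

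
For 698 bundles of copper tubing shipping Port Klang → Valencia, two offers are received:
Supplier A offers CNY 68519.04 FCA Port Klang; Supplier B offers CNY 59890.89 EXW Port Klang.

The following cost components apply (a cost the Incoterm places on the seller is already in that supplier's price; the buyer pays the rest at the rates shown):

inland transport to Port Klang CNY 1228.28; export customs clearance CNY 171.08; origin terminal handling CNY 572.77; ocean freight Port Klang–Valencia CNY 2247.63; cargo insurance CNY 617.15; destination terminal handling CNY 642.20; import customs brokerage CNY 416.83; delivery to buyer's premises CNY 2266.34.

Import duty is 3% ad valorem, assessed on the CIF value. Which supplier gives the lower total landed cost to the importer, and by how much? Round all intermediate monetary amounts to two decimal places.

Supplier A (FCA):
CIF value = FCA price + origin terminal + freight + insurance = 68519.04 + 572.77 + 2247.63 + 617.15 = 71956.59
Import duty = 71956.59 × 3% = 2158.70
Buyer bears (A): 572.77 + 2247.63 + 617.15 + 642.20 + 416.83 + 2266.34 = 6762.92
Landed cost (A) = invoice 68519.04 + 6762.92 + duty 2158.70 = 77440.66
Supplier B (EXW):
CIF value = EXW price + inland to port + export clearance + origin terminal + freight + insurance = 59890.89 + 1228.28 + 171.08 + 572.77 + 2247.63 + 617.15 = 64727.80
Import duty = 64727.80 × 3% = 1941.83
Buyer bears (B): 1228.28 + 171.08 + 572.77 + 2247.63 + 617.15 + 642.20 + 416.83 + 2266.34 = 8162.28
Landed cost (B) = invoice 59890.89 + 8162.28 + duty 1941.83 = 69995.00
Difference = |77440.66 − 69995.00| = 7445.66

Supplier B is cheaper by CNY 7445.66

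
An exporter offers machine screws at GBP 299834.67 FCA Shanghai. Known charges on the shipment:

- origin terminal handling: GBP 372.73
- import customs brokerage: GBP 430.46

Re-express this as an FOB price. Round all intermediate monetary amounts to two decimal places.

FOB price: GBP 300207.40

Not relevant to the conversion: brokerage — on the buyer under both terms; not part of either seller's price.
From FCA to FOB, the seller additionally bears: origin terminal.
FOB price = 299834.67 + 372.73 = 300207.40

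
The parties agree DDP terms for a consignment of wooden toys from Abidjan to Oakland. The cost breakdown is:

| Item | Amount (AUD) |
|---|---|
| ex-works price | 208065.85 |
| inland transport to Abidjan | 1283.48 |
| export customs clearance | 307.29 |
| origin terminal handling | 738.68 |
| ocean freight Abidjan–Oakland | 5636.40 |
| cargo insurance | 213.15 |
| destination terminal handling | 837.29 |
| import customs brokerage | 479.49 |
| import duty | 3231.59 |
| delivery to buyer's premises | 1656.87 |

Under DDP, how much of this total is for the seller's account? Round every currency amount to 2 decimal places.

DDP: the seller bears all costs including import duty.
Seller's account: goods 208065.85 + inland to port 1283.48 + export clearance 307.29 + origin terminal 738.68 + freight 5636.40 + insurance 213.15 + destination terminal 837.29 + brokerage 479.49 + duty 3231.59 + delivery 1656.87 = 222450.09
Buyer's account: 0.00

Seller's account: AUD 222450.09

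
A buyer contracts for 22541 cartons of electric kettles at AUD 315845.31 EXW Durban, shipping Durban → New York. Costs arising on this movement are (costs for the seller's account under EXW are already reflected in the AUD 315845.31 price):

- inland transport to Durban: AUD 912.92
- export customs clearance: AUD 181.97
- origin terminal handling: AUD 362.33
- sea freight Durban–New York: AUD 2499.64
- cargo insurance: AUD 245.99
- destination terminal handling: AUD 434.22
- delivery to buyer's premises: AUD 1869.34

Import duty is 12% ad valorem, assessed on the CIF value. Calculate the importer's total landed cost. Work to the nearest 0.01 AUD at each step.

EXW: the seller makes goods available at their premises; the buyer bears all onward costs.
CIF value = EXW price + inland to port + export clearance + origin terminal + freight + insurance = 315845.31 + 912.92 + 181.97 + 362.33 + 2499.64 + 245.99 = 320048.16
Import duty = 320048.16 × 12% = 38405.78
Buyer bears: inland to port 912.92 + export clearance 181.97 + origin terminal 362.33 + freight 2499.64 + insurance 245.99 + destination terminal 434.22 + delivery 1869.34 + duty 38405.78 = 44912.19
Landed cost = invoice 315845.31 + 44912.19 = 360757.50

Total landed cost: AUD 360757.50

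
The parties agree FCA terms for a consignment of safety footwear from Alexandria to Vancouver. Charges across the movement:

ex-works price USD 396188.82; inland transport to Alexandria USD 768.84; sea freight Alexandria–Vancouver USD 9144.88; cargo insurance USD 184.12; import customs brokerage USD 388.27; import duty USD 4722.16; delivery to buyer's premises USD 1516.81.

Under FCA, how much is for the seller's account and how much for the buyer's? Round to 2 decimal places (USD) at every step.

FCA: the seller delivers export-cleared goods to the carrier; the buyer bears costs from that point.
Seller's account: goods 396188.82 + inland to port 768.84 = 396957.66
Buyer's account: freight 9144.88 + insurance 184.12 + brokerage 388.27 + duty 4722.16 + delivery 1516.81 = 15956.24

Seller: USD 396957.66; buyer: USD 15956.24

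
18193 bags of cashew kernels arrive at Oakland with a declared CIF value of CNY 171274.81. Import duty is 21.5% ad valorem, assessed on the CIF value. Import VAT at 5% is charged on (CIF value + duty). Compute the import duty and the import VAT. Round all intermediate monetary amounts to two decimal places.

Import duty: CNY 36824.08; import VAT: CNY 10404.94

Import duty = 171274.81 × 21.5% = 36824.08
VAT base = CIF + duty = 171274.81 + 36824.08 = 208098.89
Import VAT = 208098.89 × 5% = 10404.94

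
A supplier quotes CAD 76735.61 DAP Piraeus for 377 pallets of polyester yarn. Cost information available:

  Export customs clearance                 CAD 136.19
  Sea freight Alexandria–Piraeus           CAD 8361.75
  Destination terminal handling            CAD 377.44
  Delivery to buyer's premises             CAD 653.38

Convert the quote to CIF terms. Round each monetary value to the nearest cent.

CIF price: CAD 75704.79

Not relevant to the conversion: freight, export clearance — on the seller under both DAP and CIF; already in the DAP price and stays in the CIF price.
From DAP to CIF, the seller no longer bears: destination terminal, delivery.
CIF price = 76735.61 − 377.44 − 653.38 = 75704.79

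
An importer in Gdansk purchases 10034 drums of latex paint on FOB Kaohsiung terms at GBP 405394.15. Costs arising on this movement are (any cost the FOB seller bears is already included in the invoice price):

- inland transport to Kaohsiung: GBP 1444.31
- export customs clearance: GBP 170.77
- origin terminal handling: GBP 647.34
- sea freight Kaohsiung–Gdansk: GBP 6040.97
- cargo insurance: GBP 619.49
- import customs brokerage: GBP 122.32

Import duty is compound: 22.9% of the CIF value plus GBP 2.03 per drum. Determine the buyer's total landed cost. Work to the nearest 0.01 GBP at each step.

FOB: the seller bears costs until goods are on board at the origin port; the buyer bears freight, insurance and all costs thereafter.
Already in the invoice (seller's account under FOB): inland to port, export clearance, origin terminal — exclude.
CIF value = FOB price + freight + insurance = 405394.15 + 6040.97 + 619.49 = 412054.61
Ad valorem component: 412054.61 × 22.9% = 94360.51
Specific component: 10034 × 2.03 = 20369.02
Import duty = 94360.51 + 20369.02 = 114729.53
Buyer bears: freight 6040.97 + insurance 619.49 + brokerage 122.32 + duty 114729.53 = 121512.31
Landed cost = invoice 405394.15 + 121512.31 = 526906.46

Total landed cost: GBP 526906.46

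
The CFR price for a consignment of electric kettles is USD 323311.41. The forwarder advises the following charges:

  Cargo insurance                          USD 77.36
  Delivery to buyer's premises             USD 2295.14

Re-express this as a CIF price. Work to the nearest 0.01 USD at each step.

Not relevant to the conversion: delivery — on the buyer under both terms; not part of either seller's price.
From CFR to CIF, the seller additionally bears: insurance.
CIF price = 323311.41 + 77.36 = 323388.77

CIF price: USD 323388.77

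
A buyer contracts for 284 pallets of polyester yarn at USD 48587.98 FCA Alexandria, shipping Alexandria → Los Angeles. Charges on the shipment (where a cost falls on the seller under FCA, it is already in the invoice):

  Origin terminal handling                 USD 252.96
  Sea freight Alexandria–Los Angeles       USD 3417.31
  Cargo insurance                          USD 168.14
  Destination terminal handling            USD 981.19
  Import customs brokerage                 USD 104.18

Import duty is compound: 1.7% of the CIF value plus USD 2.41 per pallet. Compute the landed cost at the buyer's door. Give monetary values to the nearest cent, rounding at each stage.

FCA: the seller delivers export-cleared goods to the carrier; the buyer bears costs from that point.
CIF value = FCA price + origin terminal + freight + insurance = 48587.98 + 252.96 + 3417.31 + 168.14 = 52426.39
Ad valorem component: 52426.39 × 1.7% = 891.25
Specific component: 284 × 2.41 = 684.44
Import duty = 891.25 + 684.44 = 1575.69
Buyer bears: origin terminal 252.96 + freight 3417.31 + insurance 168.14 + destination terminal 981.19 + brokerage 104.18 + duty 1575.69 = 6499.47
Landed cost = invoice 48587.98 + 6499.47 = 55087.45

Total landed cost: USD 55087.45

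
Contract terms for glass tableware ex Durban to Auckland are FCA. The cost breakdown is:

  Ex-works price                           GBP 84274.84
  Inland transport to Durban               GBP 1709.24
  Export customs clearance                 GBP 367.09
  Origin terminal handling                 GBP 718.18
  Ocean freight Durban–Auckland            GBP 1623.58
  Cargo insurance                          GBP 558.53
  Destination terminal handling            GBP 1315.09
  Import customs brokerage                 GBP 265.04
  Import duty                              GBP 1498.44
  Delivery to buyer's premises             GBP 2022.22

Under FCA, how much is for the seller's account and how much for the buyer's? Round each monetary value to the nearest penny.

Seller: GBP 86351.17; buyer: GBP 8001.08

FCA: the seller delivers export-cleared goods to the carrier; the buyer bears costs from that point.
Seller's account: goods 84274.84 + inland to port 1709.24 + export clearance 367.09 = 86351.17
Buyer's account: origin terminal 718.18 + freight 1623.58 + insurance 558.53 + destination terminal 1315.09 + brokerage 265.04 + duty 1498.44 + delivery 2022.22 = 8001.08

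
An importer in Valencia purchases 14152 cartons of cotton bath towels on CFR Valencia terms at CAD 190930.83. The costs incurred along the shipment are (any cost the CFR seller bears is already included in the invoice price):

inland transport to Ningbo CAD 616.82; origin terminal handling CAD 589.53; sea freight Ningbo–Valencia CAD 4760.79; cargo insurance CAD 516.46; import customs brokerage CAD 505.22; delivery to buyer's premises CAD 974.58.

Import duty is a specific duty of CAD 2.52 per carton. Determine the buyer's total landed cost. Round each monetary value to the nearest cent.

CFR: the seller pays costs through ocean freight to the destination port, but not insurance.
Already in the invoice (seller's account under CFR): inland to port, origin terminal, freight — exclude.
CIF value = CFR price + insurance = 190930.83 + 516.46 = 191447.29
Import duty = 14152 × 2.52 = 35663.04
Buyer bears: insurance 516.46 + brokerage 505.22 + delivery 974.58 + duty 35663.04 = 37659.30
Landed cost = invoice 190930.83 + 37659.30 = 228590.13

Total landed cost: CAD 228590.13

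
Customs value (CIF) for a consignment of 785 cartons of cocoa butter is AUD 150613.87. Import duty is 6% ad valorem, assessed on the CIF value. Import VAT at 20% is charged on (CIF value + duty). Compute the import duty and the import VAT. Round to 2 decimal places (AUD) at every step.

Import duty: AUD 9036.83; import VAT: AUD 31930.14

Import duty = 150613.87 × 6% = 9036.83
VAT base = CIF + duty = 150613.87 + 9036.83 = 159650.70
Import VAT = 159650.70 × 20% = 31930.14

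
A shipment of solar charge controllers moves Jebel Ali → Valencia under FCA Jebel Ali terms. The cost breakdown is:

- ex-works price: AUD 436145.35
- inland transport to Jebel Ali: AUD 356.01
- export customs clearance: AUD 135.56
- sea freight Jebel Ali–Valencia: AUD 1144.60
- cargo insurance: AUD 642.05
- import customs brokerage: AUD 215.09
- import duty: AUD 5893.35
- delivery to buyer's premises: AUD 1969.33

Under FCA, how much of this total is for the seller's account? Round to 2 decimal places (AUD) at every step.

FCA: the seller delivers export-cleared goods to the carrier; the buyer bears costs from that point.
Seller's account: goods 436145.35 + inland to port 356.01 + export clearance 135.56 = 436636.92
Buyer's account: freight 1144.60 + insurance 642.05 + brokerage 215.09 + duty 5893.35 + delivery 1969.33 = 9864.42

Seller's account: AUD 436636.92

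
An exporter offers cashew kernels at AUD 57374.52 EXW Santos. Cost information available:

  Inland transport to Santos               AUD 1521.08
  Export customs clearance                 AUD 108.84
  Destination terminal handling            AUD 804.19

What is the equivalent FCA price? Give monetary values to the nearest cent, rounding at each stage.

FCA price: AUD 59004.44

Not relevant to the conversion: destination terminal — on the buyer under both terms; not part of either seller's price.
From EXW to FCA, the seller additionally bears: inland to port, export clearance.
FCA price = 57374.52 + 1521.08 + 108.84 = 59004.44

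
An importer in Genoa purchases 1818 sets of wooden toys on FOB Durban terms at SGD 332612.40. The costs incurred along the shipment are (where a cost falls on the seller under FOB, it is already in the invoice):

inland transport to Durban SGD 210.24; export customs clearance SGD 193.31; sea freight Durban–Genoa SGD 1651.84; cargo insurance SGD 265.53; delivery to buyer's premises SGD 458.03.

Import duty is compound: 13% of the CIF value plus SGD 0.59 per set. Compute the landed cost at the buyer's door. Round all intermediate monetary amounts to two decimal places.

Total landed cost: SGD 379549.29

FOB: the seller bears costs until goods are on board at the origin port; the buyer bears freight, insurance and all costs thereafter.
Already in the invoice (seller's account under FOB): inland to port, export clearance — exclude.
CIF value = FOB price + freight + insurance = 332612.40 + 1651.84 + 265.53 = 334529.77
Ad valorem component: 334529.77 × 13% = 43488.87
Specific component: 1818 × 0.59 = 1072.62
Import duty = 43488.87 + 1072.62 = 44561.49
Buyer bears: freight 1651.84 + insurance 265.53 + delivery 458.03 + duty 44561.49 = 46936.89
Landed cost = invoice 332612.40 + 46936.89 = 379549.29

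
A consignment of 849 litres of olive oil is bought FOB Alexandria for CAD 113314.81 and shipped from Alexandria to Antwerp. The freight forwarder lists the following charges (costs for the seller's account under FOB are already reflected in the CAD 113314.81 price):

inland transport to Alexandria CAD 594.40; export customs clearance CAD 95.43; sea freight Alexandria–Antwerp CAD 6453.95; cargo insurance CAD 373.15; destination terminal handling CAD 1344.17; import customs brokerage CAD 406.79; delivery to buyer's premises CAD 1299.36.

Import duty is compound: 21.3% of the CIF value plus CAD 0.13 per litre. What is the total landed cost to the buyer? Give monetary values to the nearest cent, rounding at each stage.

FOB: the seller bears costs until goods are on board at the origin port; the buyer bears freight, insurance and all costs thereafter.
Already in the invoice (seller's account under FOB): inland to port, export clearance — exclude.
CIF value = FOB price + freight + insurance = 113314.81 + 6453.95 + 373.15 = 120141.91
Ad valorem component: 120141.91 × 21.3% = 25590.23
Specific component: 849 × 0.13 = 110.37
Import duty = 25590.23 + 110.37 = 25700.60
Buyer bears: freight 6453.95 + insurance 373.15 + destination terminal 1344.17 + brokerage 406.79 + delivery 1299.36 + duty 25700.60 = 35578.02
Landed cost = invoice 113314.81 + 35578.02 = 148892.83

Total landed cost: CAD 148892.83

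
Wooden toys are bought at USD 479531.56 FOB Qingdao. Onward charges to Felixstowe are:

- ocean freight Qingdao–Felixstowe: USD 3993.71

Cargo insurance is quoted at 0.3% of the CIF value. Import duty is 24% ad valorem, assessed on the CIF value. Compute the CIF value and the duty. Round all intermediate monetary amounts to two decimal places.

Let C be the CIF value. C = FOB price + freight + 0.3% × C
C − 0.3% × C = 479531.56 + 3993.71
0.997 × C = 483525.27
C = 483525.27 / 0.997 = 484980.21
Insurance premium = 0.3% × 484980.21 = 1454.94
Import duty = 484980.21 × 24% = 116395.25

CIF value: USD 484980.21; import duty: USD 116395.25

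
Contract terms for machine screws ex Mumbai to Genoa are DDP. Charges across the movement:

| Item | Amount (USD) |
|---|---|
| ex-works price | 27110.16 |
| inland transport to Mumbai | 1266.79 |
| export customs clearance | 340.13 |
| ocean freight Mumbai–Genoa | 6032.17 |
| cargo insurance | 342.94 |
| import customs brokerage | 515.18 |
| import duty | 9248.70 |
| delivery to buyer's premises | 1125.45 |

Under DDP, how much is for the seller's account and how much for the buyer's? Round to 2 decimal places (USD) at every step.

DDP: the seller bears all costs including import duty.
Seller's account: goods 27110.16 + inland to port 1266.79 + export clearance 340.13 + freight 6032.17 + insurance 342.94 + brokerage 515.18 + duty 9248.70 + delivery 1125.45 = 45981.52
Buyer's account: 0.00

Seller: USD 45981.52; buyer: USD 0.00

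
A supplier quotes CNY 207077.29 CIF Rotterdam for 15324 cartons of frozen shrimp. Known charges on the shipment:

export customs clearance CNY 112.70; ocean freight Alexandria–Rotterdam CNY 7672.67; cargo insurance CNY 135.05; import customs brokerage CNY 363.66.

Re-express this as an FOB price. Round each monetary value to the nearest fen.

FOB price: CNY 199269.57

Not relevant to the conversion: export clearance — on the seller under both CIF and FOB; already in the CIF price and stays in the FOB price. brokerage — on the buyer under both terms; not part of either seller's price.
From CIF to FOB, the seller no longer bears: freight, insurance.
FOB price = 207077.29 − 7672.67 − 135.05 = 199269.57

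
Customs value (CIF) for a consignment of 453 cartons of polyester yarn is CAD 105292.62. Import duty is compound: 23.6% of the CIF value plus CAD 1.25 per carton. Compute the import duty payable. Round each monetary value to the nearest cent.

Import duty: CAD 25415.31

Ad valorem component: 105292.62 × 23.6% = 24849.06
Specific component: 453 × 1.25 = 566.25
Import duty = 24849.06 + 566.25 = 25415.31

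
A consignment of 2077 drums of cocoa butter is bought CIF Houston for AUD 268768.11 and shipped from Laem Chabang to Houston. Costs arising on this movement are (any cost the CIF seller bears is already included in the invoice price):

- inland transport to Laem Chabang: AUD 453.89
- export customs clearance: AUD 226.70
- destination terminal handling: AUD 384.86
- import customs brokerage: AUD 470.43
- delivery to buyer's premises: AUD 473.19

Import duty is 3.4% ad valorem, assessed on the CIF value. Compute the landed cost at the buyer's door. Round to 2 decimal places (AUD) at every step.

CIF: the seller pays costs through ocean freight and marine insurance to the destination port.
Already in the invoice (seller's account under CIF): inland to port, export clearance — exclude.
The CIF price already equals the CIF value: 268768.11
Import duty = 268768.11 × 3.4% = 9138.12
Buyer bears: destination terminal 384.86 + brokerage 470.43 + delivery 473.19 + duty 9138.12 = 10466.60
Landed cost = invoice 268768.11 + 10466.60 = 279234.71

Total landed cost: AUD 279234.71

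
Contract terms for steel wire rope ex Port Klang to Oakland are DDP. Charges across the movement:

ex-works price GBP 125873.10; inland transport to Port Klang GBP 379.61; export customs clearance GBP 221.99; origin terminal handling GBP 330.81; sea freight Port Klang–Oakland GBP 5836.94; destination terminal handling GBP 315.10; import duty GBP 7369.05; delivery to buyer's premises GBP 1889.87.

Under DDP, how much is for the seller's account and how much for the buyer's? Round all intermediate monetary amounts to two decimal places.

DDP: the seller bears all costs including import duty.
Seller's account: goods 125873.10 + inland to port 379.61 + export clearance 221.99 + origin terminal 330.81 + freight 5836.94 + destination terminal 315.10 + duty 7369.05 + delivery 1889.87 = 142216.47
Buyer's account: 0.00

Seller: GBP 142216.47; buyer: GBP 0.00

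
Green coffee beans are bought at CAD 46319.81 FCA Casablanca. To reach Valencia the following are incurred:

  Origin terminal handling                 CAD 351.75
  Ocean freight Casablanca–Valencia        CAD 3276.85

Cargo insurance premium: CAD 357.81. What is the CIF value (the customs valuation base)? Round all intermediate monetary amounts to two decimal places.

CIF value: CAD 50306.22

CIF = FCA price + pre-shipment costs + freight + insurance
CIF = 46319.81 + 351.75 + 3276.85 + 357.81 = 50306.22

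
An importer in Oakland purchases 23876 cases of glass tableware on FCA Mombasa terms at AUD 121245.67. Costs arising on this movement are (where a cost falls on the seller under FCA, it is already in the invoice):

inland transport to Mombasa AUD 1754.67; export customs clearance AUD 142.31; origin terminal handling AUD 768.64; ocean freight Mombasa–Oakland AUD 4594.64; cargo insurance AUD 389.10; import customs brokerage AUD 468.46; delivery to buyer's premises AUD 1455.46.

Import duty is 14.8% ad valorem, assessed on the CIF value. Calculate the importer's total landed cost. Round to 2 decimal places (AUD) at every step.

Total landed cost: AUD 147717.68

FCA: the seller delivers export-cleared goods to the carrier; the buyer bears costs from that point.
Already in the invoice (seller's account under FCA): inland to port, export clearance — exclude.
CIF value = FCA price + origin terminal + freight + insurance = 121245.67 + 768.64 + 4594.64 + 389.10 = 126998.05
Import duty = 126998.05 × 14.8% = 18795.71
Buyer bears: origin terminal 768.64 + freight 4594.64 + insurance 389.10 + brokerage 468.46 + delivery 1455.46 + duty 18795.71 = 26472.01
Landed cost = invoice 121245.67 + 26472.01 = 147717.68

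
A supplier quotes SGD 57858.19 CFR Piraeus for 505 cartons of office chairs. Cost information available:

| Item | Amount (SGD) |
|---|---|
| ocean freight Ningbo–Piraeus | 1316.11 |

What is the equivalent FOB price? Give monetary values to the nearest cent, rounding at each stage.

From CFR to FOB, the seller no longer bears: freight.
FOB price = 57858.19 − 1316.11 = 56542.08

FOB price: SGD 56542.08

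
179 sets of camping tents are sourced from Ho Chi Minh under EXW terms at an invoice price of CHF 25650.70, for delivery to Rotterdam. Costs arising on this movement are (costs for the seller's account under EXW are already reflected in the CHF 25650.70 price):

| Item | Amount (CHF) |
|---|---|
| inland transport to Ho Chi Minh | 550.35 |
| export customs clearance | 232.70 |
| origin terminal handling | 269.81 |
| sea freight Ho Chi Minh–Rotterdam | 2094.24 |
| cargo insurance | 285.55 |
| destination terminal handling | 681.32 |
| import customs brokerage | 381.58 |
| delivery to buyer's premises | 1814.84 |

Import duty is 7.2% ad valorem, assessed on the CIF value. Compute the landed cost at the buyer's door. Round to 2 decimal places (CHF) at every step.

Total landed cost: CHF 34055.09

EXW: the seller makes goods available at their premises; the buyer bears all onward costs.
CIF value = EXW price + inland to port + export clearance + origin terminal + freight + insurance = 25650.70 + 550.35 + 232.70 + 269.81 + 2094.24 + 285.55 = 29083.35
Import duty = 29083.35 × 7.2% = 2094.00
Buyer bears: inland to port 550.35 + export clearance 232.70 + origin terminal 269.81 + freight 2094.24 + insurance 285.55 + destination terminal 681.32 + brokerage 381.58 + delivery 1814.84 + duty 2094.00 = 8404.39
Landed cost = invoice 25650.70 + 8404.39 = 34055.09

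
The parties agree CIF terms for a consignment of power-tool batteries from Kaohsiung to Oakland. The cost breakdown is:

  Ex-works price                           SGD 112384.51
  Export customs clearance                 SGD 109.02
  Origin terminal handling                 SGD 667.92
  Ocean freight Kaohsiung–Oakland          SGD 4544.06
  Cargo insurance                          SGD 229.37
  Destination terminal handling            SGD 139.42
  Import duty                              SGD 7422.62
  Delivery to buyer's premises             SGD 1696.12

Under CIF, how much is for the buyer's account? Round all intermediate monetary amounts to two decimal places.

Buyer's account: SGD 9258.16

CIF: the seller pays costs through ocean freight and marine insurance to the destination port.
Seller's account: goods 112384.51 + export clearance 109.02 + origin terminal 667.92 + freight 4544.06 + insurance 229.37 = 117934.88
Buyer's account: destination terminal 139.42 + duty 7422.62 + delivery 1696.12 = 9258.16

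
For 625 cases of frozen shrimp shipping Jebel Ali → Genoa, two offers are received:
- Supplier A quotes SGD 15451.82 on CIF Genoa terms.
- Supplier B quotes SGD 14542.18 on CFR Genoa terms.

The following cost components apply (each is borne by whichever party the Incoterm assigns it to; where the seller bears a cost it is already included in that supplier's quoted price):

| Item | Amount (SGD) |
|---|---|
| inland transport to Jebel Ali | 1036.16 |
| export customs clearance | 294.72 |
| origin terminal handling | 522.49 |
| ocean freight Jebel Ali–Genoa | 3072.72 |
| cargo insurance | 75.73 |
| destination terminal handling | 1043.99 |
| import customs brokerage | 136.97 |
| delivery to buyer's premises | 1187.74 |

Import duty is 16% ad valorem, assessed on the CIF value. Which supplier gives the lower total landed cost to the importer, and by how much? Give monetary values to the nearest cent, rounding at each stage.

Supplier B is cheaper by SGD 967.33

Supplier A (CIF):
The CIF price already equals the CIF value: 15451.82
Import duty = 15451.82 × 16% = 2472.29
Buyer bears (A): 1043.99 + 136.97 + 1187.74 = 2368.70
Landed cost (A) = invoice 15451.82 + 2368.70 + duty 2472.29 = 20292.81
Supplier B (CFR):
CIF value = CFR price + insurance = 14542.18 + 75.73 = 14617.91
Import duty = 14617.91 × 16% = 2338.87
Buyer bears (B): 75.73 + 1043.99 + 136.97 + 1187.74 = 2444.43
Landed cost (B) = invoice 14542.18 + 2444.43 + duty 2338.87 = 19325.48
Difference = |20292.81 − 19325.48| = 967.33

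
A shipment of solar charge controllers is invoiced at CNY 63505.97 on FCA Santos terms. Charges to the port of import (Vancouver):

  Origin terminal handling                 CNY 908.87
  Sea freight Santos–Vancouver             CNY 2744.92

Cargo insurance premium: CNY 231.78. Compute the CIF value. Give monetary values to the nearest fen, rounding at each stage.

CIF value: CNY 67391.54

CIF = FCA price + pre-shipment costs + freight + insurance
CIF = 63505.97 + 908.87 + 2744.92 + 231.78 = 67391.54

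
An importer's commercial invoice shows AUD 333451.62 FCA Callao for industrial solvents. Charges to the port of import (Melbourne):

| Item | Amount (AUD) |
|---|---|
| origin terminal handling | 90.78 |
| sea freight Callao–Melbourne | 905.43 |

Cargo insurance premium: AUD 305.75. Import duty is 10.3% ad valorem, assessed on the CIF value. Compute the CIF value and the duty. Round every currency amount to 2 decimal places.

CIF value: AUD 334753.58; import duty: AUD 34479.62

CIF = FCA price + pre-shipment costs + freight + insurance
CIF = 333451.62 + 90.78 + 905.43 + 305.75 = 334753.58
Import duty = 334753.58 × 10.3% = 34479.62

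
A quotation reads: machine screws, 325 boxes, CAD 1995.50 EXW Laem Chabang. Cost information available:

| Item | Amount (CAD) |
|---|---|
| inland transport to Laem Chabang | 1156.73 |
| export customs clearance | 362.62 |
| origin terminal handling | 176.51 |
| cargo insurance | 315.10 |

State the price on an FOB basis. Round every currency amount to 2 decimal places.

FOB price: CAD 3691.36

Not relevant to the conversion: insurance — on the buyer under both terms; not part of either seller's price.
From EXW to FOB, the seller additionally bears: inland to port, export clearance, origin terminal.
FOB price = 1995.50 + 1156.73 + 362.62 + 176.51 = 3691.36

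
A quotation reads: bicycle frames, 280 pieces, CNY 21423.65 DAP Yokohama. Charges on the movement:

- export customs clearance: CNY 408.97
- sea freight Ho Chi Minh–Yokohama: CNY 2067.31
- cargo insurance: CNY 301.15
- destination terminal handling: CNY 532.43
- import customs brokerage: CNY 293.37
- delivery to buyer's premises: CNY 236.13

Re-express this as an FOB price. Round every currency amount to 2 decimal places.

FOB price: CNY 18286.63

Not relevant to the conversion: export clearance — on the seller under both DAP and FOB; already in the DAP price and stays in the FOB price. brokerage — on the buyer under both terms; not part of either seller's price.
From DAP to FOB, the seller no longer bears: freight, insurance, destination terminal, delivery.
FOB price = 21423.65 − 2067.31 − 301.15 − 532.43 − 236.13 = 18286.63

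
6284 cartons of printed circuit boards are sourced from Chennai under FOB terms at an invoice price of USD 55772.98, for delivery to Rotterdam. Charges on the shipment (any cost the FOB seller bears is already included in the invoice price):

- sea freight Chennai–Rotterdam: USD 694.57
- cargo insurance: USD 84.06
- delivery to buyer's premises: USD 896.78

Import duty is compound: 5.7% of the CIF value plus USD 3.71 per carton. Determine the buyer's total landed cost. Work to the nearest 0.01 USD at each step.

FOB: the seller bears costs until goods are on board at the origin port; the buyer bears freight, insurance and all costs thereafter.
CIF value = FOB price + freight + insurance = 55772.98 + 694.57 + 84.06 = 56551.61
Ad valorem component: 56551.61 × 5.7% = 3223.44
Specific component: 6284 × 3.71 = 23313.64
Import duty = 3223.44 + 23313.64 = 26537.08
Buyer bears: freight 694.57 + insurance 84.06 + delivery 896.78 + duty 26537.08 = 28212.49
Landed cost = invoice 55772.98 + 28212.49 = 83985.47

Total landed cost: USD 83985.47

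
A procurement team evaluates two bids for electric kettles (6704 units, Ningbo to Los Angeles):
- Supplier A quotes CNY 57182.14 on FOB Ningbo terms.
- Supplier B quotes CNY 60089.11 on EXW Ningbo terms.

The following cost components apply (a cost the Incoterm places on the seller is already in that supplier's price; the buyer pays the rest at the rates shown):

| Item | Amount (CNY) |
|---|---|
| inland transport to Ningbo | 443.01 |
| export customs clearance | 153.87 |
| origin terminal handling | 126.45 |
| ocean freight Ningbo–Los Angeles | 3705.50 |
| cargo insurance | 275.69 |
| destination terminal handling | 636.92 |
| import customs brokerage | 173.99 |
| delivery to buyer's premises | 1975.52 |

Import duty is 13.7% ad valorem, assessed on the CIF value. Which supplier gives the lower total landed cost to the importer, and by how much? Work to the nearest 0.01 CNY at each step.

Supplier A (FOB):
CIF value = FOB price + freight + insurance = 57182.14 + 3705.50 + 275.69 = 61163.33
Import duty = 61163.33 × 13.7% = 8379.38
Buyer bears (A): 3705.50 + 275.69 + 636.92 + 173.99 + 1975.52 = 6767.62
Landed cost (A) = invoice 57182.14 + 6767.62 + duty 8379.38 = 72329.14
Supplier B (EXW):
CIF value = EXW price + inland to port + export clearance + origin terminal + freight + insurance = 60089.11 + 443.01 + 153.87 + 126.45 + 3705.50 + 275.69 = 64793.63
Import duty = 64793.63 × 13.7% = 8876.73
Buyer bears (B): 443.01 + 153.87 + 126.45 + 3705.50 + 275.69 + 636.92 + 173.99 + 1975.52 = 7490.95
Landed cost (B) = invoice 60089.11 + 7490.95 + duty 8876.73 = 76456.79
Difference = |72329.14 − 76456.79| = 4127.65

Supplier A is cheaper by CNY 4127.65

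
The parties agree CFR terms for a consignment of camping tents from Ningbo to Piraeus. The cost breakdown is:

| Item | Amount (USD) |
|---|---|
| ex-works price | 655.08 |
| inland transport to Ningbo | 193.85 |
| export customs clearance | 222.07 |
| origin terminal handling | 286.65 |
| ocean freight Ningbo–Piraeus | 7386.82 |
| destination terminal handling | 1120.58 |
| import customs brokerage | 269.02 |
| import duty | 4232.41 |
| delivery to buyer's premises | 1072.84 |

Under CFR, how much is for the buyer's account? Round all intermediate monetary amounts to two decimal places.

CFR: the seller pays costs through ocean freight to the destination port, but not insurance.
Seller's account: goods 655.08 + inland to port 193.85 + export clearance 222.07 + origin terminal 286.65 + freight 7386.82 = 8744.47
Buyer's account: destination terminal 1120.58 + brokerage 269.02 + duty 4232.41 + delivery 1072.84 = 6694.85

Buyer's account: USD 6694.85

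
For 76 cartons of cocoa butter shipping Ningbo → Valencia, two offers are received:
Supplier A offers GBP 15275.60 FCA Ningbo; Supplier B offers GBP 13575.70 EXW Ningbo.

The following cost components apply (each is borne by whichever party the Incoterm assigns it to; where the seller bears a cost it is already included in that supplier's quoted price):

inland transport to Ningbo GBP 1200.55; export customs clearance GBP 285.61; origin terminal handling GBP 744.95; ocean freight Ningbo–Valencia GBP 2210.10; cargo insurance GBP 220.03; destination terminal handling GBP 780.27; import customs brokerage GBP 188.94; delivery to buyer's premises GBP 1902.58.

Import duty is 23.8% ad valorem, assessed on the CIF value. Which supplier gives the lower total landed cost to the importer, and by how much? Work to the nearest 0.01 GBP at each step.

Supplier B is cheaper by GBP 264.61

Supplier A (FCA):
CIF value = FCA price + origin terminal + freight + insurance = 15275.60 + 744.95 + 2210.10 + 220.03 = 18450.68
Import duty = 18450.68 × 23.8% = 4391.26
Buyer bears (A): 744.95 + 2210.10 + 220.03 + 780.27 + 188.94 + 1902.58 = 6046.87
Landed cost (A) = invoice 15275.60 + 6046.87 + duty 4391.26 = 25713.73
Supplier B (EXW):
CIF value = EXW price + inland to port + export clearance + origin terminal + freight + insurance = 13575.70 + 1200.55 + 285.61 + 744.95 + 2210.10 + 220.03 = 18236.94
Import duty = 18236.94 × 23.8% = 4340.39
Buyer bears (B): 1200.55 + 285.61 + 744.95 + 2210.10 + 220.03 + 780.27 + 188.94 + 1902.58 = 7533.03
Landed cost (B) = invoice 13575.70 + 7533.03 + duty 4340.39 = 25449.12
Difference = |25713.73 − 25449.12| = 264.61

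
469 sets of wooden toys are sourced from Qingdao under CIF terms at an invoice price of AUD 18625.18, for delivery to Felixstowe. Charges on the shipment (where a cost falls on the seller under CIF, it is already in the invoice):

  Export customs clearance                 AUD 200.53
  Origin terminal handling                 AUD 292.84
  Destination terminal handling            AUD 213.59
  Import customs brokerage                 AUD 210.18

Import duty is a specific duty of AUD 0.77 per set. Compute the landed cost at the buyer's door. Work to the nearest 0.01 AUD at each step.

Total landed cost: AUD 19410.08

CIF: the seller pays costs through ocean freight and marine insurance to the destination port.
Already in the invoice (seller's account under CIF): export clearance, origin terminal — exclude.
The CIF price already equals the CIF value: 18625.18
Import duty = 469 × 0.77 = 361.13
Buyer bears: destination terminal 213.59 + brokerage 210.18 + duty 361.13 = 784.90
Landed cost = invoice 18625.18 + 784.90 = 19410.08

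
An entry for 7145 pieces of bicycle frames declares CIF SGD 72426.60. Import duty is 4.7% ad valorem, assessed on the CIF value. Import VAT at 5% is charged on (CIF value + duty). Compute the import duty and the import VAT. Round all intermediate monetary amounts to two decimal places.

Import duty: SGD 3404.05; import VAT: SGD 3791.53

Import duty = 72426.60 × 4.7% = 3404.05
VAT base = CIF + duty = 72426.60 + 3404.05 = 75830.65
Import VAT = 75830.65 × 5% = 3791.53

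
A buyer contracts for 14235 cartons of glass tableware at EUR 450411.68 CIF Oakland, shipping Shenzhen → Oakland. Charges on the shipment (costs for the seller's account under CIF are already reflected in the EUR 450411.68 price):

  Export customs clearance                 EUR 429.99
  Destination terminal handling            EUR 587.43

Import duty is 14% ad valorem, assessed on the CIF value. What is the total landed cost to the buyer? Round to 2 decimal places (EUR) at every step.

CIF: the seller pays costs through ocean freight and marine insurance to the destination port.
Already in the invoice (seller's account under CIF): export clearance — exclude.
The CIF price already equals the CIF value: 450411.68
Import duty = 450411.68 × 14% = 63057.64
Buyer bears: destination terminal 587.43 + duty 63057.64 = 63645.07
Landed cost = invoice 450411.68 + 63645.07 = 514056.75

Total landed cost: EUR 514056.75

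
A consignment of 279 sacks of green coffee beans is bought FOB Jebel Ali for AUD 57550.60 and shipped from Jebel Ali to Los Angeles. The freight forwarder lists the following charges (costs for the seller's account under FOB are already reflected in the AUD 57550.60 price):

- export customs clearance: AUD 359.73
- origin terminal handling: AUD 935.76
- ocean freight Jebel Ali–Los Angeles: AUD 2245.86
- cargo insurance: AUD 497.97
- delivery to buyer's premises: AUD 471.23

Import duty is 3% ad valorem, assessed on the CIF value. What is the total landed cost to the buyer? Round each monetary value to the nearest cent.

FOB: the seller bears costs until goods are on board at the origin port; the buyer bears freight, insurance and all costs thereafter.
Already in the invoice (seller's account under FOB): export clearance, origin terminal — exclude.
CIF value = FOB price + freight + insurance = 57550.60 + 2245.86 + 497.97 = 60294.43
Import duty = 60294.43 × 3% = 1808.83
Buyer bears: freight 2245.86 + insurance 497.97 + delivery 471.23 + duty 1808.83 = 5023.89
Landed cost = invoice 57550.60 + 5023.89 = 62574.49

Total landed cost: AUD 62574.49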